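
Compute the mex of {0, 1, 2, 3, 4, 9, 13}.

5

The values 0, 1, 2, 3, 4 are all present; 5 is the first non-negative integer missing from the set.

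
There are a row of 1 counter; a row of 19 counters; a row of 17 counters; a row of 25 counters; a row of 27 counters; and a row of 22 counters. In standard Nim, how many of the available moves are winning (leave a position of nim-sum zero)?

Nim-sum: 1 XOR 19 XOR 17 XOR 25 XOR 27 XOR 22 = 23.
The overall nim-sum is X = 23. A row of size p has a winning move iff p XOR X < p (reduce it to p XOR X).
  1: 1 XOR 23 = 22 ≥ 1 — no move.
  19: 19 XOR 23 = 4 < 19 — winning move (to 4).
  17: 17 XOR 23 = 6 < 17 — winning move (to 6).
  25: 25 XOR 23 = 14 < 25 — winning move (to 14).
  27: 27 XOR 23 = 12 < 27 — winning move (to 12).
  22: 22 XOR 23 = 1 < 22 — winning move (to 1).
That gives 5 winning moves.

5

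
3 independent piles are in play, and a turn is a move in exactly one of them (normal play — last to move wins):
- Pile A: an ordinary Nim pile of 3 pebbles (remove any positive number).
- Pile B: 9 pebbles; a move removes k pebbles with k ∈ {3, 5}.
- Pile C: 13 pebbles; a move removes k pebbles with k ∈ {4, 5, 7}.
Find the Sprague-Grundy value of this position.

Pile A is a plain Nim pile of size 3, so its Grundy value is 3.
Build the Grundy sequence for pile B with g(k) = mex{g(k−s) : s ∈ {3, 5}, s ≤ k}:
k:     0  1  2  3  4  5  6  7  8  9
g(k):  0  0  0  1  1  1  2  2  0  0
So g(9) = 0.
Build the Grundy sequence for pile C with g(k) = mex{g(k−s) : s ∈ {4, 5, 7}, s ≤ k}:
g(0) = mex{} = 0
g(1) = mex{} = 0
g(2) = mex{} = 0
g(3) = mex{} = 0
g(4) = mex{0} = 1
g(5) = mex{0} = 1
g(6) = mex{0} = 1
g(7) = mex{0} = 1
g(8) = mex{0,1} = 2
g(9) = mex{0,1} = 2
g(10) = mex{0,1} = 2
g(11) = mex{1} = 0
g(12) = mex{1,2} = 0
g(13) = mex{1,2} = 0
So g(13) = 0.
The value of a disjunctive sum is the nim-sum of the parts.
Combined value = 3 XOR 0 XOR 0 = 3.

3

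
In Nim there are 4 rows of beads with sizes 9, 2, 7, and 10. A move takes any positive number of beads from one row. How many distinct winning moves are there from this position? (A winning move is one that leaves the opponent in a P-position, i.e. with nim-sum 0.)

1

Compute the nim-sum pairwise:
9 ⊕ 2 = 11
11 ⊕ 7 = 12
12 ⊕ 10 = 6
The overall nim-sum is X = 6. A row of size p has a winning move iff p XOR X < p (reduce it to p XOR X).
  9: 9 XOR 6 = 15 ≥ 9 — no move.
  2: 2 XOR 6 = 4 ≥ 2 — no move.
  7: 7 XOR 6 = 1 < 7 — winning move (to 1).
  10: 10 XOR 6 = 12 ≥ 10 — no move.
That gives 1 winning move.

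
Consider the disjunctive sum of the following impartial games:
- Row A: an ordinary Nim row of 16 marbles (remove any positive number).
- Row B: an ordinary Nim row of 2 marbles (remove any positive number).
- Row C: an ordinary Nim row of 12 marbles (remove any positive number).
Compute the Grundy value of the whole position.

Row A is a plain Nim row of size 16, so its Grundy value is 16.
Row B is a plain Nim row of size 2, so its Grundy value is 2.
Row C is a plain Nim row of size 12, so its Grundy value is 12.
By the Sprague-Grundy theorem, the Grundy value of a sum of independent games is the XOR of the component values.
Combined value = 16 ⊕ 2 ⊕ 12 = 30.

30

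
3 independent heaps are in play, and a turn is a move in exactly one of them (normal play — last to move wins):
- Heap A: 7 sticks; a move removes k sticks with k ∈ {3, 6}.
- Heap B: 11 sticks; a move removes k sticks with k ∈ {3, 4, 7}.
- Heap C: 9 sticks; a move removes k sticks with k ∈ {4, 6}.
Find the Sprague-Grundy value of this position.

0

For heap A, compute g(0), g(1), … with moves {3, 6}:
g(0) = mex{} = 0
g(1) = mex{} = 0
g(2) = mex{} = 0
g(3) = mex{0} = 1
g(4) = mex{0} = 1
g(5) = mex{0} = 1
g(6) = mex{0,1} = 2
g(7) = mex{0,1} = 2
So g(7) = 2.
For heap B, compute g(0), g(1), … with moves {3, 4, 7}:
g(0) = mex{} = 0
g(1) = mex{} = 0
g(2) = mex{} = 0
g(3) = mex{0} = 1
g(4) = mex{0} = 1
g(5) = mex{0} = 1
g(6) = mex{0,1} = 2
g(7) = mex{0,1} = 2
g(8) = mex{0,1} = 2
g(9) = mex{0,1,2} = 3
g(10) = mex{1,2} = 0
g(11) = mex{1,2} = 0
So g(11) = 0.
For heap C, compute g(0), g(1), … with moves {4, 6}:
k:     0  1  2  3  4  5  6  7  8  9
g(k):  0  0  0  0  1  1  1  1  2  2
So g(9) = 2.
By the Sprague-Grundy theorem, the Grundy value of a sum of independent games is the XOR of the component values.
Combined value = 2 XOR 0 XOR 2 = 0.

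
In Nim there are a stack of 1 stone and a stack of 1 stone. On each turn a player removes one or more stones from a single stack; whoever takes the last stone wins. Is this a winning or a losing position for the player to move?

Losing position

Compute the nim-sum pairwise:
1 ⊕ 1 = 0
The nim-sum is 0, so this is a P-position: the player to move is in a losing position under optimal play.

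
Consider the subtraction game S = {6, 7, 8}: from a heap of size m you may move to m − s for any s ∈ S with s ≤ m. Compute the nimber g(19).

0

Grundy values for subtraction set {6, 7, 8}:
k:     0  1  2  3  4  5  6  7  8  9 10 11 12 13 14 15 16 17 18 19
g(k):  0  0  0  0  0  0  1  1  1  1  1  1  2  2  0  0  0  0  0  0
So g(19) = 0.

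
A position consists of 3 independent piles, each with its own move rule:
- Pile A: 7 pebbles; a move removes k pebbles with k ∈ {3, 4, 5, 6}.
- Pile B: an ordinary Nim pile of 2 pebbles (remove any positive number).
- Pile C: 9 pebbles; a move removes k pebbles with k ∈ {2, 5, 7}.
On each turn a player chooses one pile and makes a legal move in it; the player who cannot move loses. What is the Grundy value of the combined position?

2

Build the Grundy sequence for pile A with g(k) = mex{g(k−s) : s ∈ {3, 4, 5, 6}, s ≤ k}:
g(0) = mex{} = 0
g(1) = mex{} = 0
g(2) = mex{} = 0
g(3) = mex{0} = 1
g(4) = mex{0} = 1
g(5) = mex{0} = 1
g(6) = mex{0,1} = 2
g(7) = mex{0,1} = 2
So g(7) = 2.
Pile B is a plain Nim pile of size 2, so its Grundy value is 2.
Grundy values for pile C (subtraction set {2, 5, 7}):
k:     0  1  2  3  4  5  6  7  8  9
g(k):  0  0  1  1  0  2  1  3  2  2
So g(9) = 2.
By the Sprague-Grundy theorem, the Grundy value of a sum of independent games is the XOR of the component values.
Combined value = 2 ⊕ 2 ⊕ 2 = 2.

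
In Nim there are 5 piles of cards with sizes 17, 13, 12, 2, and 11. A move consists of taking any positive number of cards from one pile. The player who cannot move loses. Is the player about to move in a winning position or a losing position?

Winning position

Bitwise XOR of the heap sizes:
  10001  (17)
  01101  (13)
  01100  (12)
  00010  (2)
  01011  (11)
  -----
  11001  (25)
The nim-sum is 25 ≠ 0, so this is an N-position: the player to move can win.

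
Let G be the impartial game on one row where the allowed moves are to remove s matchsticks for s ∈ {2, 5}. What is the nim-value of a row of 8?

0

Grundy values for subtraction set {2, 5}:
g(0) = mex{} = 0
g(1) = mex{} = 0
g(2) = mex{0} = 1
g(3) = mex{0} = 1
g(4) = mex{1} = 0
g(5) = mex{0,1} = 2
g(6) = mex{0} = 1
g(7) = mex{1,2} = 0
g(8) = mex{1} = 0
So g(8) = 0.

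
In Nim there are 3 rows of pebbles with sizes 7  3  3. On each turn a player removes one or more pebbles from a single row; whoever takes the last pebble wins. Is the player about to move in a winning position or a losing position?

Winning position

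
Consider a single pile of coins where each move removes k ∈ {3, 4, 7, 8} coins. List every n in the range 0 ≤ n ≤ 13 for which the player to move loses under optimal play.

0, 1, 2, 11, 12, 13

Build the Grundy sequence with g(k) = mex{g(k−s) : s ∈ {3, 4, 7, 8}, s ≤ k}:
g(0) = mex{} = 0
g(1) = mex{} = 0
g(2) = mex{} = 0
g(3) = mex{0} = 1
g(4) = mex{0} = 1
g(5) = mex{0} = 1
g(6) = mex{0,1} = 2
g(7) = mex{0,1} = 2
g(8) = mex{0,1} = 2
g(9) = mex{0,1,2} = 3
g(10) = mex{0,1,2} = 3
g(11) = mex{1,2} = 0
g(12) = mex{1,2,3} = 0
g(13) = mex{1,2,3} = 0
The P-positions (g = 0) in 0..13 are 0, 1, 2, 11, 12, 13.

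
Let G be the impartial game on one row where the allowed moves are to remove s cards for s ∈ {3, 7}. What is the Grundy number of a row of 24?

1

Grundy values for subtraction set {3, 7}:
k:     0  1  2  3  4  5  6  7  8  9 10 11 12 13 14 15 16 17 18 19 20 21 22 23 24
g(k):  0  0  0  1  1  1  0  2  2  1  0  0  0  1  1  1  0  2  2  1  0  0  0  1  1
So g(24) = 1.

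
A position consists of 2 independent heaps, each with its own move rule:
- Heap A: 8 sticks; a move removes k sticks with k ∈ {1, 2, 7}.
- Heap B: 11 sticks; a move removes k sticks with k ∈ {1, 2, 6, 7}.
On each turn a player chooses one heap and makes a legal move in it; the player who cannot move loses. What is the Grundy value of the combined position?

Grundy values for heap A (subtraction set {1, 2, 7}):
g(0) = mex{} = 0
g(1) = mex{0} = 1
g(2) = mex{0,1} = 2
g(3) = mex{1,2} = 0
g(4) = mex{0,2} = 1
g(5) = mex{0,1} = 2
g(6) = mex{1,2} = 0
g(7) = mex{0,2} = 1
g(8) = mex{0,1} = 2
So g(8) = 2.
For heap B, compute g(0), g(1), … with moves {1, 2, 6, 7}:
g(0) = mex{} = 0
g(1) = mex{0} = 1
g(2) = mex{0,1} = 2
g(3) = mex{1,2} = 0
g(4) = mex{0,2} = 1
g(5) = mex{0,1} = 2
g(6) = mex{0,1,2} = 3
g(7) = mex{0,1,2,3} = 4
g(8) = mex{1,2,3,4} = 0
g(9) = mex{0,2,4} = 1
g(10) = mex{0,1} = 2
g(11) = mex{1,2} = 0
So g(11) = 0.
The value of a disjunctive sum is the nim-sum of the parts.
Combined value = 2 ⊕ 0 = 2.

2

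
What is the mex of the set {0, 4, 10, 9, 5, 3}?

1

0 is in the set but 1 is not, so the mex is 1.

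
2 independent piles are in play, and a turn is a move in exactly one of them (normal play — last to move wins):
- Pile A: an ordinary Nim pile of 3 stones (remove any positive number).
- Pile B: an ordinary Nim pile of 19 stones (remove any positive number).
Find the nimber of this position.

Pile A is a plain Nim pile of size 3, so its Grundy value is 3.
Pile B is a plain Nim pile of size 19, so its Grundy value is 19.
The value of a disjunctive sum is the nim-sum of the parts.
Combined value = 3 ⊕ 19 = 16.

16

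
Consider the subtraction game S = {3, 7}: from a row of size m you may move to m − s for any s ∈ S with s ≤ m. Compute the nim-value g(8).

Compute g(0), g(1), … for moves {3, 7}:
g(0) = mex{} = 0
g(1) = mex{} = 0
g(2) = mex{} = 0
g(3) = mex{0} = 1
g(4) = mex{0} = 1
g(5) = mex{0} = 1
g(6) = mex{1} = 0
g(7) = mex{0,1} = 2
g(8) = mex{0,1} = 2
So g(8) = 2.

2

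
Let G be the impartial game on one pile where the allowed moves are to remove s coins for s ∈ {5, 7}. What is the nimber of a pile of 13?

Grundy values for subtraction set {5, 7}:
g(0) = mex{} = 0
g(1) = mex{} = 0
g(2) = mex{} = 0
g(3) = mex{} = 0
g(4) = mex{} = 0
g(5) = mex{0} = 1
g(6) = mex{0} = 1
g(7) = mex{0} = 1
g(8) = mex{0} = 1
g(9) = mex{0} = 1
g(10) = mex{0,1} = 2
g(11) = mex{0,1} = 2
g(12) = mex{1} = 0
g(13) = mex{1} = 0
So g(13) = 0.

0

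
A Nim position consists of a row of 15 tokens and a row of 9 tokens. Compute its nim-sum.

Nim-sum: 15 XOR 9 = 6.

6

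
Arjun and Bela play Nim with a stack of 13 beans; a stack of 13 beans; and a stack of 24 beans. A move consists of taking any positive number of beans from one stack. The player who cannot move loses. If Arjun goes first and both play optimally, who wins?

Arjun wins

Write each in binary and XOR column by column:
  01101  (13)
  01101  (13)
  11000  (24)
  -----
  11000  (24)
The nim-sum is 24 ≠ 0, so this is an N-position: the player to move can win; Arjun has a winning move.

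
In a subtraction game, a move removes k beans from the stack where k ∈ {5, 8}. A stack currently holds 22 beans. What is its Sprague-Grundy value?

Build the Grundy sequence with g(k) = mex{g(k−s) : s ∈ {5, 8}, s ≤ k}:
k:     0  1  2  3  4  5  6  7  8  9 10 11 12 13 14 15 16 17 18 19 20 21 22
g(k):  0  0  0  0  0  1  1  1  1  1  2  2  2  0  0  0  0  0  1  1  1  1  1
So g(22) = 1.

1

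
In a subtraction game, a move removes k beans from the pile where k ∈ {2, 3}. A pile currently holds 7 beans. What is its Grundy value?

Grundy values for subtraction set {2, 3}:
k:     0  1  2  3  4  5  6  7
g(k):  0  0  1  1  2  0  0  1
So g(7) = 1.

1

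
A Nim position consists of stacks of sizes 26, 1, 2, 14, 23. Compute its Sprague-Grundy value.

Nim-sum: 26 ⊕ 1 ⊕ 2 ⊕ 14 ⊕ 23 = 0.

0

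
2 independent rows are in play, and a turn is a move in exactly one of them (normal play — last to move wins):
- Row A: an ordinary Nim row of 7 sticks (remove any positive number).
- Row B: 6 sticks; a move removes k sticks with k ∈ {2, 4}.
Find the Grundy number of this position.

Row A is a plain Nim row of size 7, so its Grundy value is 7.
For row B, compute g(0), g(1), … with moves {2, 4}:
k:     0  1  2  3  4  5  6
g(k):  0  0  1  1  2  2  0
So g(6) = 0.
The value of a disjunctive sum is the nim-sum of the parts.
Combined value = 7 XOR 0 = 7.

7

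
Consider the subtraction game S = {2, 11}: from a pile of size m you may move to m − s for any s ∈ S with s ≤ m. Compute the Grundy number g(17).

Build the Grundy sequence with g(k) = mex{g(k−s) : s ∈ {2, 11}, s ≤ k}:
k:     0  1  2  3  4  5  6  7  8  9 10 11 12 13 14 15 16 17
g(k):  0  0  1  1  0  0  1  1  0  0  1  1  2  0  0  1  1  0
So g(17) = 0.

0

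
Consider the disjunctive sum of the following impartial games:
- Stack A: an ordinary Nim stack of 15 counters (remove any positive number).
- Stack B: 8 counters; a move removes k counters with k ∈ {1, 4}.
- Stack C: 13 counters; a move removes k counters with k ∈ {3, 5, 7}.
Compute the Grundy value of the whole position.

Stack A is a plain Nim stack of size 15, so its Grundy value is 15.
For stack B, compute g(0), g(1), … with moves {1, 4}:
g(0) = mex{} = 0
g(1) = mex{0} = 1
g(2) = mex{1} = 0
g(3) = mex{0} = 1
g(4) = mex{0,1} = 2
g(5) = mex{1,2} = 0
g(6) = mex{0} = 1
g(7) = mex{1} = 0
g(8) = mex{0,2} = 1
So g(8) = 1.
Grundy values for stack C (subtraction set {3, 5, 7}):
k:     0  1  2  3  4  5  6  7  8  9 10 11 12 13
g(k):  0  0  0  1  1  1  2  2  2  3  0  0  0  1
So g(13) = 1.
The value of a disjunctive sum is the nim-sum of the parts.
Combined value = 15 XOR 1 XOR 1 = 15.

15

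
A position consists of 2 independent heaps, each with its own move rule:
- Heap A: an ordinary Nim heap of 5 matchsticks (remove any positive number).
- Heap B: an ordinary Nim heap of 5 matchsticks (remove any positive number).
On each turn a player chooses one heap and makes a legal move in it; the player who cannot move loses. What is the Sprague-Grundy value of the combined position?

Heap A is a plain Nim heap of size 5, so its Grundy value is 5.
Heap B is a plain Nim heap of size 5, so its Grundy value is 5.
The value of a disjunctive sum is the nim-sum of the parts.
Combined value = 5 XOR 5 = 0.

0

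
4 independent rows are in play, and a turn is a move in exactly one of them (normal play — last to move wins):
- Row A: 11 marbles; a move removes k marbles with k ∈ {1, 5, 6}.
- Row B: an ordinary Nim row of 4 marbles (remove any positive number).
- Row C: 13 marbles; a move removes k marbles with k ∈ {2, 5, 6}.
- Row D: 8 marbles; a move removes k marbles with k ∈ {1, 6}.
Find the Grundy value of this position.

4

Build the Grundy sequence for row A with g(k) = mex{g(k−s) : s ∈ {1, 5, 6}, s ≤ k}:
g(0) = mex{} = 0
g(1) = mex{0} = 1
g(2) = mex{1} = 0
g(3) = mex{0} = 1
g(4) = mex{1} = 0
g(5) = mex{0} = 1
g(6) = mex{0,1} = 2
g(7) = mex{0,1,2} = 3
g(8) = mex{0,1,3} = 2
g(9) = mex{0,1,2} = 3
g(10) = mex{0,1,3} = 2
g(11) = mex{1,2} = 0
So g(11) = 0.
Row B is a plain Nim row of size 4, so its Grundy value is 4.
For row C, compute g(0), g(1), … with moves {2, 5, 6}:
k:     0  1  2  3  4  5  6  7  8  9 10 11 12 13
g(k):  0  0  1  1  0  2  1  3  0  2  1  0  0  1
So g(13) = 1.
Build the Grundy sequence for row D with g(k) = mex{g(k−s) : s ∈ {1, 6}, s ≤ k}:
k:     0  1  2  3  4  5  6  7  8
g(k):  0  1  0  1  0  1  2  0  1
So g(8) = 1.
By the Sprague-Grundy theorem, the Grundy value of a sum of independent games is the XOR of the component values.
Combined value = 0 ⊕ 4 ⊕ 1 ⊕ 1 = 4.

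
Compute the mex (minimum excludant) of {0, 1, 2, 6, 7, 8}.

The values 0, 1, 2 are all present; 3 is the first non-negative integer missing from the set.

3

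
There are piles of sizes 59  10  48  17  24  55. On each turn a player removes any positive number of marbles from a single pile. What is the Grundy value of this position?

63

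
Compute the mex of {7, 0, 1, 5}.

2

The values 0, 1 are all present; 2 is the first non-negative integer missing from the set.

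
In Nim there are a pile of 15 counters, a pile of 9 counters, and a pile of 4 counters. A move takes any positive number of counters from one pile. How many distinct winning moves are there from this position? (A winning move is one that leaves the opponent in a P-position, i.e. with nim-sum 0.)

Nim-sum: 15 ⊕ 9 ⊕ 4 = 2.
The overall nim-sum is X = 2. A pile of size p has a winning move iff p XOR X < p (reduce it to p XOR X).
  15: 15 XOR 2 = 13 < 15 — winning move (to 13).
  9: 9 XOR 2 = 11 ≥ 9 — no move.
  4: 4 XOR 2 = 6 ≥ 4 — no move.
That gives 1 winning move.

1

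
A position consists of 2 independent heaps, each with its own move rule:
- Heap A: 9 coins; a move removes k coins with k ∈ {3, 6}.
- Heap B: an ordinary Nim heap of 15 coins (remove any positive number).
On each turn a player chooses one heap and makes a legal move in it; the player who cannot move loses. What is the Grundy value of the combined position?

Build the Grundy sequence for heap A with g(k) = mex{g(k−s) : s ∈ {3, 6}, s ≤ k}:
g(0) = mex{} = 0
g(1) = mex{} = 0
g(2) = mex{} = 0
g(3) = mex{0} = 1
g(4) = mex{0} = 1
g(5) = mex{0} = 1
g(6) = mex{0,1} = 2
g(7) = mex{0,1} = 2
g(8) = mex{0,1} = 2
g(9) = mex{1,2} = 0
So g(9) = 0.
Heap B is a plain Nim heap of size 15, so its Grundy value is 15.
The value of a disjunctive sum is the nim-sum of the parts.
Combined value = 0 ⊕ 15 = 15.

15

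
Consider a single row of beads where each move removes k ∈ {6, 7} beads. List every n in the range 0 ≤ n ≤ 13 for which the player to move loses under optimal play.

0, 1, 2, 3, 4, 5, 13

Compute g(0), g(1), … for moves {6, 7}:
g(0) = mex{} = 0
g(1) = mex{} = 0
g(2) = mex{} = 0
g(3) = mex{} = 0
g(4) = mex{} = 0
g(5) = mex{} = 0
g(6) = mex{0} = 1
g(7) = mex{0} = 1
g(8) = mex{0} = 1
g(9) = mex{0} = 1
g(10) = mex{0} = 1
g(11) = mex{0} = 1
g(12) = mex{0,1} = 2
g(13) = mex{1} = 0
The P-positions (g = 0) in 0..13 are 0, 1, 2, 3, 4, 5, 13.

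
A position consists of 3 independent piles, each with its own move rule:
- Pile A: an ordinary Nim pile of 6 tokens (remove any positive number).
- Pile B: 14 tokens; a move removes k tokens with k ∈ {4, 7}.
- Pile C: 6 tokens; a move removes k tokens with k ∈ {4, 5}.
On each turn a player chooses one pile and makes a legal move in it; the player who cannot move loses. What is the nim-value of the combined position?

Pile A is a plain Nim pile of size 6, so its Grundy value is 6.
For pile B, compute g(0), g(1), … with moves {4, 7}:
k:     0  1  2  3  4  5  6  7  8  9 10 11 12 13 14
g(k):  0  0  0  0  1  1  1  1  2  2  2  0  0  0  0
So g(14) = 0.
Build the Grundy sequence for pile C with g(k) = mex{g(k−s) : s ∈ {4, 5}, s ≤ k}:
g(0) = mex{} = 0
g(1) = mex{} = 0
g(2) = mex{} = 0
g(3) = mex{} = 0
g(4) = mex{0} = 1
g(5) = mex{0} = 1
g(6) = mex{0} = 1
So g(6) = 1.
By the Sprague-Grundy theorem, the Grundy value of a sum of independent games is the XOR of the component values.
Combined value = 6 ⊕ 0 ⊕ 1 = 7.

7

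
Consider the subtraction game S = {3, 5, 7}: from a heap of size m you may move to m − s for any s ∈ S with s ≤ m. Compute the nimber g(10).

0

Grundy values for subtraction set {3, 5, 7}:
g(0) = mex{} = 0
g(1) = mex{} = 0
g(2) = mex{} = 0
g(3) = mex{0} = 1
g(4) = mex{0} = 1
g(5) = mex{0} = 1
g(6) = mex{0,1} = 2
g(7) = mex{0,1} = 2
g(8) = mex{0,1} = 2
g(9) = mex{0,1,2} = 3
g(10) = mex{1,2} = 0
So g(10) = 0.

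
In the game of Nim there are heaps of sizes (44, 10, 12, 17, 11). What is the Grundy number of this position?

48

Bitwise XOR of the heap sizes:
  101100  (44)
  001010  (10)
  001100  (12)
  010001  (17)
  001011  (11)
  ------
  110000  (48)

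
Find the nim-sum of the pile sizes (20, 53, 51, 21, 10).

13

Write each in binary and XOR column by column:
  010100  (20)
  110101  (53)
  110011  (51)
  010101  (21)
  001010  (10)
  ------
  001101  (13)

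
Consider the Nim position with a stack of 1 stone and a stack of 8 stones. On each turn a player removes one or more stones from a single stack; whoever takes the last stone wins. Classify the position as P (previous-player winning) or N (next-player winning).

Compute the nim-sum pairwise:
1 XOR 8 = 9
The nim-sum is 9 ≠ 0, so this is an N-position: the player to move can win.

N-position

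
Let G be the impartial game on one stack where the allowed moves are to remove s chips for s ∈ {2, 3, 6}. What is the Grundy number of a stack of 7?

1

Grundy values for subtraction set {2, 3, 6}:
k:     0  1  2  3  4  5  6  7
g(k):  0  0  1  1  2  0  3  1
So g(7) = 1.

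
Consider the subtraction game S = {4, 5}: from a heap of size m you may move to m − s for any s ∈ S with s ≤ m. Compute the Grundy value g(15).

1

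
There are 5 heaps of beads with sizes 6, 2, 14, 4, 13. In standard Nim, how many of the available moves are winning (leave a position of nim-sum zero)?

3

Compute the nim-sum pairwise:
6 ^ 2 = 4
4 ^ 14 = 10
10 ^ 4 = 14
14 ^ 13 = 3
The overall nim-sum is X = 3. A heap of size p has a winning move iff p XOR X < p (reduce it to p XOR X).
  6: 6 XOR 3 = 5 < 6 — winning move (to 5).
  2: 2 XOR 3 = 1 < 2 — winning move (to 1).
  14: 14 XOR 3 = 13 < 14 — winning move (to 13).
  4: 4 XOR 3 = 7 ≥ 4 — no move.
  13: 13 XOR 3 = 14 ≥ 13 — no move.
That gives 3 winning moves.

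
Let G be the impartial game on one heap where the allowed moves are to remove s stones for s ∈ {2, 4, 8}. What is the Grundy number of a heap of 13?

Grundy values for subtraction set {2, 4, 8}:
k:     0  1  2  3  4  5  6  7  8  9 10 11 12 13
g(k):  0  0  1  1  2  2  0  0  1  1  2  2  0  0
So g(13) = 0.

0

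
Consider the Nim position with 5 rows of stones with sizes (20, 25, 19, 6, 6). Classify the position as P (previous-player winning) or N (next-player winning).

N-position

Write each in binary and XOR column by column:
  10100  (20)
  11001  (25)
  10011  (19)
  00110  (6)
  00110  (6)
  -----
  11110  (30)
The nim-sum is 30 ≠ 0, so this is an N-position: the player to move can win.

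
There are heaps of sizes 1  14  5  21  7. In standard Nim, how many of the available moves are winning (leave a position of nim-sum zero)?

Bitwise XOR of the heap sizes:
  00001  (1)
  01110  (14)
  00101  (5)
  10101  (21)
  00111  (7)
  -----
  11000  (24)
The overall nim-sum is X = 24. A heap of size p has a winning move iff p XOR X < p (reduce it to p XOR X).
  1: 1 XOR 24 = 25 ≥ 1 — no move.
  14: 14 XOR 24 = 22 ≥ 14 — no move.
  5: 5 XOR 24 = 29 ≥ 5 — no move.
  21: 21 XOR 24 = 13 < 21 — winning move (to 13).
  7: 7 XOR 24 = 31 ≥ 7 — no move.
That gives 1 winning move.

1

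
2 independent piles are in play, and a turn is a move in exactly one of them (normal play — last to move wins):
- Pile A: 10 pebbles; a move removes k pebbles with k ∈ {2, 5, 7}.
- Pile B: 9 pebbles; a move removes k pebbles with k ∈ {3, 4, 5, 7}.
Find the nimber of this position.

For pile A, compute g(0), g(1), … with moves {2, 5, 7}:
g(0) = mex{} = 0
g(1) = mex{} = 0
g(2) = mex{0} = 1
g(3) = mex{0} = 1
g(4) = mex{1} = 0
g(5) = mex{0,1} = 2
g(6) = mex{0} = 1
g(7) = mex{0,1,2} = 3
g(8) = mex{0,1} = 2
g(9) = mex{0,1,3} = 2
g(10) = mex{1,2} = 0
So g(10) = 0.
Grundy values for pile B (subtraction set {3, 4, 5, 7}):
g(0) = mex{} = 0
g(1) = mex{} = 0
g(2) = mex{} = 0
g(3) = mex{0} = 1
g(4) = mex{0} = 1
g(5) = mex{0} = 1
g(6) = mex{0,1} = 2
g(7) = mex{0,1} = 2
g(8) = mex{0,1} = 2
g(9) = mex{0,1,2} = 3
So g(9) = 3.
The value of a disjunctive sum is the nim-sum of the parts.
Combined value = 0 ⊕ 3 = 3.

3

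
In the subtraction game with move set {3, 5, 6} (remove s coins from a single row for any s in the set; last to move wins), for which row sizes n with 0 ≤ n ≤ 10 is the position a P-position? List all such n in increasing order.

0, 1, 2, 9, 10

Grundy values for subtraction set {3, 5, 6}:
g(0) = mex{} = 0
g(1) = mex{} = 0
g(2) = mex{} = 0
g(3) = mex{0} = 1
g(4) = mex{0} = 1
g(5) = mex{0} = 1
g(6) = mex{0,1} = 2
g(7) = mex{0,1} = 2
g(8) = mex{0,1} = 2
g(9) = mex{1,2} = 0
g(10) = mex{1,2} = 0
The P-positions (g = 0) in 0..10 are 0, 1, 2, 9, 10.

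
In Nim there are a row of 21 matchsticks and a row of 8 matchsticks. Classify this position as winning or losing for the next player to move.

Winning position

Nim-sum: 21 ^ 8 = 29.
The nim-sum is 29 ≠ 0, so this is an N-position: the player to move can win.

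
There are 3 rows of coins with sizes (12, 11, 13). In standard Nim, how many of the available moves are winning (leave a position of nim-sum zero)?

Compute the nim-sum pairwise:
12 ^ 11 = 7
7 ^ 13 = 10
The overall nim-sum is X = 10. A row of size p has a winning move iff p XOR X < p (reduce it to p XOR X).
  12: 12 XOR 10 = 6 < 12 — winning move (to 6).
  11: 11 XOR 10 = 1 < 11 — winning move (to 1).
  13: 13 XOR 10 = 7 < 13 — winning move (to 7).
That gives 3 winning moves.

3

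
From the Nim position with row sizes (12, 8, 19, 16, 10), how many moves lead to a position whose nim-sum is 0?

Compute the nim-sum pairwise:
12 ^ 8 = 4
4 ^ 19 = 23
23 ^ 16 = 7
7 ^ 10 = 13
The overall nim-sum is X = 13. A row of size p has a winning move iff p XOR X < p (reduce it to p XOR X).
  12: 12 XOR 13 = 1 < 12 — winning move (to 1).
  8: 8 XOR 13 = 5 < 8 — winning move (to 5).
  19: 19 XOR 13 = 30 ≥ 19 — no move.
  16: 16 XOR 13 = 29 ≥ 16 — no move.
  10: 10 XOR 13 = 7 < 10 — winning move (to 7).
That gives 3 winning moves.

3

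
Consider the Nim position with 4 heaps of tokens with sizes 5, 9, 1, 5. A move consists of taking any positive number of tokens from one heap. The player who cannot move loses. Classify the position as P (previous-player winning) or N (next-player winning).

N-position

Compute the nim-sum pairwise:
5 XOR 9 = 12
12 XOR 1 = 13
13 XOR 5 = 8
The nim-sum is 8 ≠ 0, so this is an N-position: the player to move can win.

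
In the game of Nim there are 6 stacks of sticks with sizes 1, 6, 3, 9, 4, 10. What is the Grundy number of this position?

Compute the nim-sum pairwise:
1 ^ 6 = 7
7 ^ 3 = 4
4 ^ 9 = 13
13 ^ 4 = 9
9 ^ 10 = 3

3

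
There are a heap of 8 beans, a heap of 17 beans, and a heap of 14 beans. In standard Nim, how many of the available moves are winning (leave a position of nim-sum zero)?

1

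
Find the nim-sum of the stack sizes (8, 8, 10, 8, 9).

11

Compute the nim-sum pairwise:
8 XOR 8 = 0
0 XOR 10 = 10
10 XOR 8 = 2
2 XOR 9 = 11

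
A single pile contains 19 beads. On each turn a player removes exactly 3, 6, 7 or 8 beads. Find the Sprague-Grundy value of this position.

2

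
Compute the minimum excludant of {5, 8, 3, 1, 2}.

0 is not in the set, so the mex is 0.

0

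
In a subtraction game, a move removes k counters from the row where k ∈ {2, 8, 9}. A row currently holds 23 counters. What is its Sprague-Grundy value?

1

Grundy values for subtraction set {2, 8, 9}:
k:     0  1  2  3  4  5  6  7  8  9 10 11 12 13 14 15 16 17 18 19 20 21 22 23
g(k):  0  0  1  1  0  0  1  1  2  2  3  0  2  1  3  0  0  1  1  2  3  0  0  1
So g(23) = 1.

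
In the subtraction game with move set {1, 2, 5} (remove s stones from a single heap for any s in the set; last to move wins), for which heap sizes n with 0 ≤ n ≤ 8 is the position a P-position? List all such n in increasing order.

Compute g(0), g(1), … for moves {1, 2, 5}:
k:     0  1  2  3  4  5  6  7  8
g(k):  0  1  2  0  1  2  0  1  2
The P-positions (g = 0) in 0..8 are 0, 3, 6.

0, 3, 6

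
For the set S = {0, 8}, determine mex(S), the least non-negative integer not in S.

1

0 is in the set but 1 is not, so the mex is 1.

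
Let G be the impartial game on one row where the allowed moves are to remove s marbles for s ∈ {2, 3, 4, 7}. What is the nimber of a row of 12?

Grundy values for subtraction set {2, 3, 4, 7}:
g(0) = mex{} = 0
g(1) = mex{} = 0
g(2) = mex{0} = 1
g(3) = mex{0} = 1
g(4) = mex{0,1} = 2
g(5) = mex{0,1} = 2
g(6) = mex{1,2} = 0
g(7) = mex{0,1,2} = 3
g(8) = mex{0,2} = 1
g(9) = mex{0,1,2,3} = 4
g(10) = mex{0,1,3} = 2
g(11) = mex{1,2,3,4} = 0
g(12) = mex{1,2,4} = 0
So g(12) = 0.

0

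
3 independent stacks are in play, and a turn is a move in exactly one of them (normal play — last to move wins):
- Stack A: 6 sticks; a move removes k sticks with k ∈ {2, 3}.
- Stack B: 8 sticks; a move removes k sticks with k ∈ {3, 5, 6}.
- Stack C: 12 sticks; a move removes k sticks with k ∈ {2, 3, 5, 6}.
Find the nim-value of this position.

Build the Grundy sequence for stack A with g(k) = mex{g(k−s) : s ∈ {2, 3}, s ≤ k}:
g(0) = mex{} = 0
g(1) = mex{} = 0
g(2) = mex{0} = 1
g(3) = mex{0} = 1
g(4) = mex{0,1} = 2
g(5) = mex{1} = 0
g(6) = mex{1,2} = 0
So g(6) = 0.
Grundy values for stack B (subtraction set {3, 5, 6}):
k:     0  1  2  3  4  5  6  7  8
g(k):  0  0  0  1  1  1  2  2  2
So g(8) = 2.
Grundy values for stack C (subtraction set {2, 3, 5, 6}):
g(0) = mex{} = 0
g(1) = mex{} = 0
g(2) = mex{0} = 1
g(3) = mex{0} = 1
g(4) = mex{0,1} = 2
g(5) = mex{0,1} = 2
g(6) = mex{0,1,2} = 3
g(7) = mex{0,1,2} = 3
g(8) = mex{1,2,3} = 0
g(9) = mex{1,2,3} = 0
g(10) = mex{0,2,3} = 1
g(11) = mex{0,2,3} = 1
g(12) = mex{0,1,3} = 2
So g(12) = 2.
By the Sprague-Grundy theorem, the Grundy value of a sum of independent games is the XOR of the component values.
Combined value = 0 ⊕ 2 ⊕ 2 = 0.

0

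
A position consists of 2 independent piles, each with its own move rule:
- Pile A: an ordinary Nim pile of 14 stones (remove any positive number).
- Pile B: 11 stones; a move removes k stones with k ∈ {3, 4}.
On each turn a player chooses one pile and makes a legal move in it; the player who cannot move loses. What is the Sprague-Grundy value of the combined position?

Pile A is a plain Nim pile of size 14, so its Grundy value is 14.
Build the Grundy sequence for pile B with g(k) = mex{g(k−s) : s ∈ {3, 4}, s ≤ k}:
k:     0  1  2  3  4  5  6  7  8  9 10 11
g(k):  0  0  0  1  1  1  2  0  0  0  1  1
So g(11) = 1.
The value of a disjunctive sum is the nim-sum of the parts.
Combined value = 14 ⊕ 1 = 15.

15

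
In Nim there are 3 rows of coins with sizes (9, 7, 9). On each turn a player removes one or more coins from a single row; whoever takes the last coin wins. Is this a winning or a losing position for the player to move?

Nim-sum: 9 ^ 7 ^ 9 = 7.
The nim-sum is 7 ≠ 0, so this is an N-position: the player to move can win.

Winning position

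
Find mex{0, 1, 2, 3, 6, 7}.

4

The values 0, 1, 2, 3 are all present; 4 is the first non-negative integer missing from the set.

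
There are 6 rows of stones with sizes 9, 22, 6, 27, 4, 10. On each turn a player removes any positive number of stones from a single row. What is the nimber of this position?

In binary:
  01001  (9)
  10110  (22)
  00110  (6)
  11011  (27)
  00100  (4)
  01010  (10)
  -----
  01100  (12)

12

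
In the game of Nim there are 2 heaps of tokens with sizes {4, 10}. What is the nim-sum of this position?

14

Nim-sum: 4 ^ 10 = 14.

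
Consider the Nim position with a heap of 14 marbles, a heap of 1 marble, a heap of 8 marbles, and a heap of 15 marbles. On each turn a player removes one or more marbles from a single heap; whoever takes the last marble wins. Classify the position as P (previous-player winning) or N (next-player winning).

N-position

In binary:
  1110  (14)
  0001  (1)
  1000  (8)
  1111  (15)
  ----
  1000  (8)
The nim-sum is 8 ≠ 0, so this is an N-position: the player to move can win.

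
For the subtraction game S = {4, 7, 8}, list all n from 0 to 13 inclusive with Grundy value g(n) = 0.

0, 1, 2, 3, 12, 13

Grundy values for subtraction set {4, 7, 8}:
k:     0  1  2  3  4  5  6  7  8  9 10 11 12 13
g(k):  0  0  0  0  1  1  1  1  2  2  2  2  0  0
The P-positions (g = 0) in 0..13 are 0, 1, 2, 3, 12, 13.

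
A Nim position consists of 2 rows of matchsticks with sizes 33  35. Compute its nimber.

Nim-sum: 33 ^ 35 = 2.

2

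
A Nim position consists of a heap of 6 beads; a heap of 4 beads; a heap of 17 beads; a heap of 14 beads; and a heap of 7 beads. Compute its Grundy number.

26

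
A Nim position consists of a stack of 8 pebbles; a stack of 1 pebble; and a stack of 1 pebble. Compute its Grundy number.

Compute the nim-sum pairwise:
8 ^ 1 = 9
9 ^ 1 = 8

8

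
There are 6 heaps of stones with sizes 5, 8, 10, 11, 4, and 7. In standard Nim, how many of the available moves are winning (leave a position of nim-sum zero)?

3

Write each in binary and XOR column by column:
  0101  (5)
  1000  (8)
  1010  (10)
  1011  (11)
  0100  (4)
  0111  (7)
  ----
  1111  (15)
The overall nim-sum is X = 15. A heap of size p has a winning move iff p XOR X < p (reduce it to p XOR X).
  5: 5 XOR 15 = 10 ≥ 5 — no move.
  8: 8 XOR 15 = 7 < 8 — winning move (to 7).
  10: 10 XOR 15 = 5 < 10 — winning move (to 5).
  11: 11 XOR 15 = 4 < 11 — winning move (to 4).
  4: 4 XOR 15 = 11 ≥ 4 — no move.
  7: 7 XOR 15 = 8 ≥ 7 — no move.
That gives 3 winning moves.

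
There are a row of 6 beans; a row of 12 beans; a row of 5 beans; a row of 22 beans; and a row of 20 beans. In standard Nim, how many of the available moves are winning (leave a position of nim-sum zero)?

1

Compute the nim-sum pairwise:
6 ⊕ 12 = 10
10 ⊕ 5 = 15
15 ⊕ 22 = 25
25 ⊕ 20 = 13
The overall nim-sum is X = 13. A row of size p has a winning move iff p XOR X < p (reduce it to p XOR X).
  6: 6 XOR 13 = 11 ≥ 6 — no move.
  12: 12 XOR 13 = 1 < 12 — winning move (to 1).
  5: 5 XOR 13 = 8 ≥ 5 — no move.
  22: 22 XOR 13 = 27 ≥ 22 — no move.
  20: 20 XOR 13 = 25 ≥ 20 — no move.
That gives 1 winning move.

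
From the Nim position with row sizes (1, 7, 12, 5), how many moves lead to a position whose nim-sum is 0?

Nim-sum: 1 ^ 7 ^ 12 ^ 5 = 15.
The overall nim-sum is X = 15. A row of size p has a winning move iff p XOR X < p (reduce it to p XOR X).
  1: 1 XOR 15 = 14 ≥ 1 — no move.
  7: 7 XOR 15 = 8 ≥ 7 — no move.
  12: 12 XOR 15 = 3 < 12 — winning move (to 3).
  5: 5 XOR 15 = 10 ≥ 5 — no move.
That gives 1 winning move.

1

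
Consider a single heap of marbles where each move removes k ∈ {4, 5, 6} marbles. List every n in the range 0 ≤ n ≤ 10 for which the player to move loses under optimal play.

0, 1, 2, 3, 10

Compute g(0), g(1), … for moves {4, 5, 6}:
k:     0  1  2  3  4  5  6  7  8  9 10
g(k):  0  0  0  0  1  1  1  1  2  2  0
The P-positions (g = 0) in 0..10 are 0, 1, 2, 3, 10.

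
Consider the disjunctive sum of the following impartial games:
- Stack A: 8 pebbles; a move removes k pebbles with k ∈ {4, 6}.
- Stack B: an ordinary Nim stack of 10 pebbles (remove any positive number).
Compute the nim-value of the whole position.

8

Grundy values for stack A (subtraction set {4, 6}):
k:     0  1  2  3  4  5  6  7  8
g(k):  0  0  0  0  1  1  1  1  2
So g(8) = 2.
Stack B is a plain Nim stack of size 10, so its Grundy value is 10.
The value of a disjunctive sum is the nim-sum of the parts.
Combined value = 2 ⊕ 10 = 8.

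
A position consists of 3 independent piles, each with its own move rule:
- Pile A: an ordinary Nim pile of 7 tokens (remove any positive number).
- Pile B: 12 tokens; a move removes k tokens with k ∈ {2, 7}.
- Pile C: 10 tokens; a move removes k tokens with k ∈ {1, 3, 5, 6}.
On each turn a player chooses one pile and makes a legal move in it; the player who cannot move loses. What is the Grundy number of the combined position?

4

Pile A is a plain Nim pile of size 7, so its Grundy value is 7.
For pile B, compute g(0), g(1), … with moves {2, 7}:
k:     0  1  2  3  4  5  6  7  8  9 10 11 12
g(k):  0  0  1  1  0  0  1  1  2  0  0  1  1
So g(12) = 1.
Grundy values for pile C (subtraction set {1, 3, 5, 6}):
k:     0  1  2  3  4  5  6  7  8  9 10
g(k):  0  1  0  1  0  1  2  3  2  3  2
So g(10) = 2.
The value of a disjunctive sum is the nim-sum of the parts.
Combined value = 7 XOR 1 XOR 2 = 4.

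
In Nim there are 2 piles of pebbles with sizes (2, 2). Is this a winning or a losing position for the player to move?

In binary:
  10  (2)
  10  (2)
  --
  00  (0)
The nim-sum is 0, so this is a P-position: the player to move is in a losing position under optimal play.

Losing position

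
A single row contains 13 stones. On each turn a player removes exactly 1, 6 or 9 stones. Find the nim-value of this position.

Compute g(0), g(1), … for moves {1, 6, 9}:
g(0) = mex{} = 0
g(1) = mex{0} = 1
g(2) = mex{1} = 0
g(3) = mex{0} = 1
g(4) = mex{1} = 0
g(5) = mex{0} = 1
g(6) = mex{0,1} = 2
g(7) = mex{1,2} = 0
g(8) = mex{0} = 1
g(9) = mex{0,1} = 2
g(10) = mex{0,1,2} = 3
g(11) = mex{0,1,3} = 2
g(12) = mex{1,2} = 0
g(13) = mex{0} = 1
So g(13) = 1.

1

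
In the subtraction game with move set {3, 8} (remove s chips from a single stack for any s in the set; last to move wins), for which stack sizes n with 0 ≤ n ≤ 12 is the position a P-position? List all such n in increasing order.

0, 1, 2, 6, 7, 11, 12

Compute g(0), g(1), … for moves {3, 8}:
g(0) = mex{} = 0
g(1) = mex{} = 0
g(2) = mex{} = 0
g(3) = mex{0} = 1
g(4) = mex{0} = 1
g(5) = mex{0} = 1
g(6) = mex{1} = 0
g(7) = mex{1} = 0
g(8) = mex{0,1} = 2
g(9) = mex{0} = 1
g(10) = mex{0} = 1
g(11) = mex{1,2} = 0
g(12) = mex{1} = 0
The P-positions (g = 0) in 0..12 are 0, 1, 2, 6, 7, 11, 12.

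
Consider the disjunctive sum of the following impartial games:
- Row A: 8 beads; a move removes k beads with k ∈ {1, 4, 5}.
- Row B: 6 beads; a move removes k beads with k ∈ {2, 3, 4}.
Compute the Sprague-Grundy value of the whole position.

0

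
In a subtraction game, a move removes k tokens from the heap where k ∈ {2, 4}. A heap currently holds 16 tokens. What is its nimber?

2

Build the Grundy sequence with g(k) = mex{g(k−s) : s ∈ {2, 4}, s ≤ k}:
k:     0  1  2  3  4  5  6  7  8  9 10 11 12 13 14 15 16
g(k):  0  0  1  1  2  2  0  0  1  1  2  2  0  0  1  1  2
So g(16) = 2.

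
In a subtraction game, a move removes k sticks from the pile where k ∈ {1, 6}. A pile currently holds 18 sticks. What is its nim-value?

0

Build the Grundy sequence with g(k) = mex{g(k−s) : s ∈ {1, 6}, s ≤ k}:
k:     0  1  2  3  4  5  6  7  8  9 10 11 12 13 14 15 16 17 18
g(k):  0  1  0  1  0  1  2  0  1  0  1  0  1  2  0  1  0  1  0
So g(18) = 0.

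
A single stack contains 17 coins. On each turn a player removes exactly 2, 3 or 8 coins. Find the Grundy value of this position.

1

Compute g(0), g(1), … for moves {2, 3, 8}:
k:     0  1  2  3  4  5  6  7  8  9 10 11 12 13 14 15 16 17
g(k):  0  0  1  1  2  0  0  1  1  2  0  0  1  1  2  0  0  1
So g(17) = 1.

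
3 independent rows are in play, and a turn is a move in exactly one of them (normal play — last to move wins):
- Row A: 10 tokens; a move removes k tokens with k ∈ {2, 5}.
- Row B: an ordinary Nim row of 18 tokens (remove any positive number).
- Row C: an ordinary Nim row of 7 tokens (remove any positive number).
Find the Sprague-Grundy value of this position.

Build the Grundy sequence for row A with g(k) = mex{g(k−s) : s ∈ {2, 5}, s ≤ k}:
g(0) = mex{} = 0
g(1) = mex{} = 0
g(2) = mex{0} = 1
g(3) = mex{0} = 1
g(4) = mex{1} = 0
g(5) = mex{0,1} = 2
g(6) = mex{0} = 1
g(7) = mex{1,2} = 0
g(8) = mex{1} = 0
g(9) = mex{0} = 1
g(10) = mex{0,2} = 1
So g(10) = 1.
Row B is a plain Nim row of size 18, so its Grundy value is 18.
Row C is a plain Nim row of size 7, so its Grundy value is 7.
By the Sprague-Grundy theorem, the Grundy value of a sum of independent games is the XOR of the component values.
Combined value = 1 XOR 18 XOR 7 = 20.

20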